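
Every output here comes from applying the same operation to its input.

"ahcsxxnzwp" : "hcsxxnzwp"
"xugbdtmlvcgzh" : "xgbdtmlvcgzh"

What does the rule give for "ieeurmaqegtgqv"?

The transformation: remove every vowel.
"ieeurmaqegtgqv" → "rmqgtgqv".

rmqgtgqv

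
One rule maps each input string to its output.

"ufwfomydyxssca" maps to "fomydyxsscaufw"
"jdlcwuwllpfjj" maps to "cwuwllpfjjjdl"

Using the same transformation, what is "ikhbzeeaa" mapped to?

The rule is to move the first 3 characters to the end (rotate left by 3).
On "ikhbzeeaa" that produces "bzeeaaikh".

bzeeaaikh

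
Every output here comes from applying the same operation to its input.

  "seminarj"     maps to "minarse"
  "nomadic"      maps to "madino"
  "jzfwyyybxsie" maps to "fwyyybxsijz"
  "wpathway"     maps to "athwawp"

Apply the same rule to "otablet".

In each case the input is transformed by: delete the last character, then move the first 2 characters to the end (rotate left by 2).
Doing the same to "otablet": "ableot".

ableot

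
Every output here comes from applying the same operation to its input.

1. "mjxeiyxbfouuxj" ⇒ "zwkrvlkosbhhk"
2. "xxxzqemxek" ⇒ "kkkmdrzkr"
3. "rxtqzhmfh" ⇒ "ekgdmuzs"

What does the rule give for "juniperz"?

Looking at the pairs, the operation is to delete the last character, then shift every letter 13 places forward in the alphabet (wrapping around) — i.e. ROT13.
Working it through for "juniperz": intermediate "juniper", final "whavcre".

whavcre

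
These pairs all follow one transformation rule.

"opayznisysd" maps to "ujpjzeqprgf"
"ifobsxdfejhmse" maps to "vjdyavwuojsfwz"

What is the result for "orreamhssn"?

Each output is the input with this applied: reverse the string, then shift every letter 9 places backward in the alphabet (wrapping around).
"orreamhssn" → "nsshmaerro" → "ejjydrviif".

ejjydrviif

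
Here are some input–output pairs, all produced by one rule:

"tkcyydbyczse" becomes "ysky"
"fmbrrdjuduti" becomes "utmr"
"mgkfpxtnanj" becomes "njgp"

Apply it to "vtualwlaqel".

Looking at the pairs, the operation is to keep one character in every 3, starting at position 2 (positions 2nd, 5th, 8th, ...), then move the last 2 characters to the front (rotate right by 2).
"vtualwlaqel" → "tlal" → "altl".

altl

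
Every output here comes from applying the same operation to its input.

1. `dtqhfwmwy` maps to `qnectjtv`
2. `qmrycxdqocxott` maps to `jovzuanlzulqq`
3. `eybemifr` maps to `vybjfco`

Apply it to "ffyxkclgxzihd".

What's happening: delete the first character, then shift every letter 3 places backward in the alphabet (wrapping around).
On "ffyxkclgxzihd" that produces "cvuhziduwfea".

cvuhziduwfea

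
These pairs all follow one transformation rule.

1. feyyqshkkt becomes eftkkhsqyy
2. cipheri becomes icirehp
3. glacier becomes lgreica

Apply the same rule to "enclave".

neevalc

The transformation: move the first 2 characters to the end (rotate left by 2), then reverse the string.
On "enclave": the first step gives "claveen", and the second then gives "neevalc".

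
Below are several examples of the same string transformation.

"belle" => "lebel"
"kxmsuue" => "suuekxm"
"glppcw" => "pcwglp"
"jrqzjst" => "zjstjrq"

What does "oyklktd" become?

Each output is the input with this applied: move the first 3 characters to the end (rotate left by 3).
So "oyklktd" becomes "lktdoyk".

lktdoyk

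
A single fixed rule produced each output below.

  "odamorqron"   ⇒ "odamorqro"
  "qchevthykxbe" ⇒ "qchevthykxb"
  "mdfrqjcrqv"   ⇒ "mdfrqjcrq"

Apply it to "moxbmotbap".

moxbmotba

Rule — delete the last character.
For "moxbmotbap" the result is "moxbmotba".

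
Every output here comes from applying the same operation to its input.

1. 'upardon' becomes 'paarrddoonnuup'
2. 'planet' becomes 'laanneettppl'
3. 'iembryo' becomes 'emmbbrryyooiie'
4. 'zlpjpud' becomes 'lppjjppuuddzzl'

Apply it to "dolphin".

ollpphhiinnddo

In each case the input is transformed by: double every character, then move the first 3 characters to the end (rotate left by 3).
For "dolphin", step one produces "ddoollpphhiinn"; step two turns that into "ollpphhiinnddo".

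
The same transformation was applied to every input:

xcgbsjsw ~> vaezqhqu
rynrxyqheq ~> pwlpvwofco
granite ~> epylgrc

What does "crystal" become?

apwqryj

Looking at the pairs, the operation is to shift every letter 2 places backward in the alphabet (wrapping around).
So "crystal" becomes "apwqryj".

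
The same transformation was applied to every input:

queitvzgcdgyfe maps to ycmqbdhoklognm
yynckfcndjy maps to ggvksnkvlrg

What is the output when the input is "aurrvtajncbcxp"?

iczzdbirvkjkfx

In each case the input is transformed by: shift every letter 8 places forward in the alphabet (wrapping around).
Applying that to "aurrvtajncbcxp" gives "iczzdbirvkjkfx".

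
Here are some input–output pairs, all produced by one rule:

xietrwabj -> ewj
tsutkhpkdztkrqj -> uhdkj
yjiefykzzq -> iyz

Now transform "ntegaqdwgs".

eqg

Each output is the input with this applied: keep one character in every 3, starting at position 3 (positions 3rd, 6th, 9th, ...).
"ntegaqdwgs" → "eqg".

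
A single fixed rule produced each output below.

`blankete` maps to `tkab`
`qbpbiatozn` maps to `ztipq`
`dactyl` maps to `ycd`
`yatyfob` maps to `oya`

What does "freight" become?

The pattern: reverse the string, then keep every other character starting from the second (positions 2nd, 4th, 6th, ...).
So "freight" becomes "hir".

hir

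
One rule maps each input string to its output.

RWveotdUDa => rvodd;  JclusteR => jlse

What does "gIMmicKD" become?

gmik

In each case the input is transformed by: keep every other character starting from the first (positions 1st, 3rd, 5th, ...), then convert every letter to lowercase.
Starting from "gIMmicKD": after the first operation, "gMiK"; after the second, "gmik".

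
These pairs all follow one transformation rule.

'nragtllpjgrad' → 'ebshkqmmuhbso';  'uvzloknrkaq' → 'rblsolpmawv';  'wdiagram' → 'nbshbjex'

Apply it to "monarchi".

Rule — reverse the string, then shift every letter 1 place forward in the alphabet (wrapping around).
For "monarchi", step one produces "ihcranom"; step two turns that into "jidsbopn".

jidsbopn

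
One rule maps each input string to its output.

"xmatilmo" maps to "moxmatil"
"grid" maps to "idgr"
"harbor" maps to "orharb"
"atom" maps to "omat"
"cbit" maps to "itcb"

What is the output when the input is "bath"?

The rule is to move the last 2 characters to the front (rotate right by 2).
Applying that to "bath" gives "thba".

thba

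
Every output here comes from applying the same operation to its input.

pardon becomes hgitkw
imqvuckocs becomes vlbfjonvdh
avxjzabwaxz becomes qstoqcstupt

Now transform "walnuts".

mlptegn

Looking at the pairs, the operation is to shift every letter 7 places backward in the alphabet (wrapping around), then move the last 2 characters to the front (rotate right by 2).
"walnuts" → "ptegnml" → "mlptegn".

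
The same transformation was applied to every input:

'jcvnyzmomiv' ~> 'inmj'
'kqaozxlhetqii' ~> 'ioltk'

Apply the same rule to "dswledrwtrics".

Looking at the pairs, the operation is to keep one character in every 3, starting at position 1 (positions 1st, 4th, 7th, ...), then swap the first and last characters.
Applying both steps to "dswledrwtrics": "dlrrs", then "slrrd".

slrrd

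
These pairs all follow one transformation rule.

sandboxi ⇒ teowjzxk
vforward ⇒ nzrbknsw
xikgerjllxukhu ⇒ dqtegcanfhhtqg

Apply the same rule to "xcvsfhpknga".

cwtyrobdlgj

The transformation: move the last 2 characters to the front (rotate right by 2), then shift every letter 4 places backward in the alphabet (wrapping around).
Doing the same to "xcvsfhpknga": "cwtyrobdlgj".
(Check on "vforward": → "rdvforwa" → "nzrbknsw" ✓)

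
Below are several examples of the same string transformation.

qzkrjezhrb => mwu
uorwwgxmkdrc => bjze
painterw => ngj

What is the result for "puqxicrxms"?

hvk

Rule — shift every letter 13 places forward in the alphabet (wrapping around) — i.e. ROT13, then keep one character in every 3, starting at position 2 (positions 2nd, 5th, 8th, ...).
So "puqxicrxms" becomes "hvk".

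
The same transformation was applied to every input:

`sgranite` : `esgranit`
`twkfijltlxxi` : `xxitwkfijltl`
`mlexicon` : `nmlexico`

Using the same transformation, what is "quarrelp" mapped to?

The rule is to swap the front and back halves of the string, then move the first 3 characters to the end (rotate left by 3).
Working it through for "quarrelp": intermediate "relpquar", final "pquarrel".
(Check on "twkfijltlxxi": → "ltlxxitwkfij" → "xxitwkfijltl" ✓)

pquarrel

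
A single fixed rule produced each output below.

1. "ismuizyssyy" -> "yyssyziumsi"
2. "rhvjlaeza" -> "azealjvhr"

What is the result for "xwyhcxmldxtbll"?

Looking at the pairs, the operation is to reverse the string.
For "xwyhcxmldxtbll" the result is "llbtxdlmxchywx".

llbtxdlmxchywx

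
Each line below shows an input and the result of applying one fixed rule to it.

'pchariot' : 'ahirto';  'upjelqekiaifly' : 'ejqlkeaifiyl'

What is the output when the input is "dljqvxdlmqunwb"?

qjxvldqmnubw

What's happening: swap each adjacent pair of characters (1↔2, 3↔4, ...), then delete the first 2 characters.
Working it through for "dljqvxdlmqunwb": intermediate "ldqjxvldqmnubw", final "qjxvldqmnubw".
(Check on "pchariot": → "cpahirto" → "ahirto" ✓)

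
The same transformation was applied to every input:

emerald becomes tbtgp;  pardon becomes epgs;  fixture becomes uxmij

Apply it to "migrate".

bxvgp

The pattern: shift every letter 11 places backward in the alphabet (wrapping around), then delete the last 2 characters.
Applying both steps to "migrate": "bxvgpit", then "bxvgp".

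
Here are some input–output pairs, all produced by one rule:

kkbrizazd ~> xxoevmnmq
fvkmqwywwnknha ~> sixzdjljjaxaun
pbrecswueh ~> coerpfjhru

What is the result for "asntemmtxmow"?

Rule — shift every letter 13 places forward in the alphabet (wrapping around) — i.e. ROT13.
For "asntemmtxmow" the result is "nfagrzzgkzbj".

nfagrzzgkzbj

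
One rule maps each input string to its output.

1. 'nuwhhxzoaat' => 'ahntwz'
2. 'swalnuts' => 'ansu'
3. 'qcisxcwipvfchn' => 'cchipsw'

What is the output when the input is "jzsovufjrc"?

cjosv

Rule — sort the characters into alphabetical order, then keep every other character starting from the first (positions 1st, 3rd, 5th, ...).
So "jzsovufjrc" becomes "cjosv".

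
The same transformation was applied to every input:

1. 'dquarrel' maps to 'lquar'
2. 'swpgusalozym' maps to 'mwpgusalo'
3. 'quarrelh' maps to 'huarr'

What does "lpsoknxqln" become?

npsoknx

In each case the input is transformed by: swap the first and last characters, then delete the last 3 characters.
So "lpsoknxqln" becomes "npsoknx".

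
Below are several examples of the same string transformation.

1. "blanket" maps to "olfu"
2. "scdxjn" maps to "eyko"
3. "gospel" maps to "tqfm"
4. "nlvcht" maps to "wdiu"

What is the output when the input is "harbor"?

scps

The rule is to shift every letter 1 place forward in the alphabet (wrapping around), then keep only the last 4 characters.
Working it through for "harbor": intermediate "ibscps", final "scps".
(Check on "nlvcht": → "omwdiu" → "wdiu" ✓)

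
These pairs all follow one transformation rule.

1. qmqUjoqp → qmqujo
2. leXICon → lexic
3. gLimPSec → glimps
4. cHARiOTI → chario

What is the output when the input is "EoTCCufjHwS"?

What's happening: delete the last 2 characters, then convert every letter to lowercase.
Starting from "EoTCCufjHwS": after the first operation, "EoTCCufjH"; after the second, "eotccufjh".
(Check on "leXICon": → "leXIC" → "lexic" ✓)

eotccufjh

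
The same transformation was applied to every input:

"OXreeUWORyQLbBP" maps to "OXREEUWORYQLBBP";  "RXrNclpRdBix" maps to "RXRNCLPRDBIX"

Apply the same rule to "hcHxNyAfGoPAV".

In each case the input is transformed by: convert every letter to uppercase.
For "hcHxNyAfGoPAV" the result is "HCHXNYAFGOPAV".

HCHXNYAFGOPAV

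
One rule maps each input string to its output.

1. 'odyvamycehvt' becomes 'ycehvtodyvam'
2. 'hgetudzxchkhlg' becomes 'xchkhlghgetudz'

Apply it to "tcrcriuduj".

iudujtcrcr

What's happening: swap the front and back halves of the string.
For "tcrcriuduj" the result is "iudujtcrcr".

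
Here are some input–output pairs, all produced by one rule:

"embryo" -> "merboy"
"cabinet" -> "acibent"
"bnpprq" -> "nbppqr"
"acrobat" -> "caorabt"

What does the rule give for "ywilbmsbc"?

wylimbbsc

The pattern: swap each adjacent pair of characters (1↔2, 3↔4, ...).
"ywilbmsbc" → "wylimbbsc".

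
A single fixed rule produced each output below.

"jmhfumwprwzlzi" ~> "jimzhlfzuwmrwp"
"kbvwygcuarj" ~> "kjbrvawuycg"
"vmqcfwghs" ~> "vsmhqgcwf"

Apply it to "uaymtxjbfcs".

usacyfmbtjx

Rule — take characters alternately from the front and the back (1st, last, 2nd, 2nd-last, ...).
"uaymtxjbfcs" → "usacyfmbtjx".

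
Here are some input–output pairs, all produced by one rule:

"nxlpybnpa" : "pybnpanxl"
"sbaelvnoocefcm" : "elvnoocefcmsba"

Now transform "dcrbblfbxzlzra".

The pattern: move the first 3 characters to the end (rotate left by 3).
So "dcrbblfbxzlzra" becomes "bblfbxzlzradcr".

bblfbxzlzradcr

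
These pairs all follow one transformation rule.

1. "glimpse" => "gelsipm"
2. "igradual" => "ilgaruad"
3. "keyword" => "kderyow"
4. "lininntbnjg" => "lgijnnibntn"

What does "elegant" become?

The transformation: take characters alternately from the front and the back (1st, last, 2nd, 2nd-last, ...).
So "elegant" becomes "etlneag".

etlneag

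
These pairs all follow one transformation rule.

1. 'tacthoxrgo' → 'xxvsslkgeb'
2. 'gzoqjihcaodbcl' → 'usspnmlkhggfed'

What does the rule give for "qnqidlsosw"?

wwuusrpmha

The rule is to shift every letter 4 places forward in the alphabet (wrapping around), then sort the characters into reverse alphabetical order.
On "qnqidlsosw": the first step gives "urumhpwswa", and the second then gives "wwuusrpmha".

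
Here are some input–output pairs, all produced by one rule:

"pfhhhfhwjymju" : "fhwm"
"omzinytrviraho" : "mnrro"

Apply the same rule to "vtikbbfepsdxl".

tbed

Looking at the pairs, the operation is to keep one character in every 3, starting at position 2 (positions 2nd, 5th, 8th, ...).
So "vtikbbfepsdxl" becomes "tbed".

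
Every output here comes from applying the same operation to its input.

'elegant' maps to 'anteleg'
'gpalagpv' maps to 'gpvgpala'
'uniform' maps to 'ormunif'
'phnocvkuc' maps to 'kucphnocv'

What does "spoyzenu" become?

enuspoyz

The pattern: move the last 3 characters to the front (rotate right by 3).
On "spoyzenu" that produces "enuspoyz".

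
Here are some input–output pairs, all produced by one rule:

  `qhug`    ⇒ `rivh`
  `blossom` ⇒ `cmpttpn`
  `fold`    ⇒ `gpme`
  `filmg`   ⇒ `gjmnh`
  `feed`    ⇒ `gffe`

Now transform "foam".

gpbn

Rule — shift every letter 1 place forward in the alphabet (wrapping around).
Applying that to "foam" gives "gpbn".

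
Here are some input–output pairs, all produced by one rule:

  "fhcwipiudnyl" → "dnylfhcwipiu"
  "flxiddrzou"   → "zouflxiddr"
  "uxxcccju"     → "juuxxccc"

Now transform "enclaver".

erenclav

The pattern: move the first 2 characters to the end (rotate left by 2), then swap the front and back halves of the string.
For "enclaver", step one produces "claveren"; step two turns that into "erenclav".
(Check on "fhcwipiudnyl": → "cwipiudnylfh" → "dnylfhcwipiu" ✓)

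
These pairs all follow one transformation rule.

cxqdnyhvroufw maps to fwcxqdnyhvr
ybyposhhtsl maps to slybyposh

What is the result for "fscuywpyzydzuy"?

Each output is the input with this applied: move the last 2 characters to the front (rotate right by 2), then delete the last 2 characters.
Applying both steps to "fscuywpyzydzuy": "uyfscuywpyzydz", then "uyfscuywpyzy".

uyfscuywpyzy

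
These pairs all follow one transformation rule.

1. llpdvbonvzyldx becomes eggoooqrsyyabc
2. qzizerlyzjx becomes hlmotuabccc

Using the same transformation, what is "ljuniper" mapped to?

hlmoqsux

Each output is the input with this applied: sort the characters into alphabetical order, then shift every letter 3 places forward in the alphabet (wrapping around).
Working it through for "ljuniper": intermediate "eijlnpru", final "hlmoqsux".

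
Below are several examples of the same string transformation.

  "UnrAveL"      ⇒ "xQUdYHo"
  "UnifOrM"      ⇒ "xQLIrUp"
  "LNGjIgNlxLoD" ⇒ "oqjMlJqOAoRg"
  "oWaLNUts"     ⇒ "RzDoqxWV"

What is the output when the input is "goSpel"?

JRvSHO

Each output is the input with this applied: flip the case of every letter, then shift every letter 3 places forward in the alphabet (wrapping around).
For "goSpel", step one produces "GOsPEL"; step two turns that into "JRvSHO".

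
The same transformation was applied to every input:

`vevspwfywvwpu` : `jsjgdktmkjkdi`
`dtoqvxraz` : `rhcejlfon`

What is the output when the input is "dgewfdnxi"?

rusktrblw

In each case the input is transformed by: shift every letter 12 places backward in the alphabet (wrapping around).
Doing the same to "dgewfdnxi": "rusktrblw".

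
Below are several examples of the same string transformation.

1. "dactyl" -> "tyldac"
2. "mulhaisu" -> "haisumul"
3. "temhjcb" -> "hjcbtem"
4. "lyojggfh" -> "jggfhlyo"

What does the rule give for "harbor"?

borhar

Rule — move the first 3 characters to the end (rotate left by 3).
On "harbor" that produces "borhar".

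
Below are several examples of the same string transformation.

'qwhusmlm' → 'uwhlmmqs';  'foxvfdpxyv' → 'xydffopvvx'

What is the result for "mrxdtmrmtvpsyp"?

xydmmmpprrsttv

In each case the input is transformed by: sort the characters into alphabetical order, then move the last 2 characters to the front (rotate right by 2).
Applying that to "mrxdtmrmtvpsyp" gives "xydmmmpprrsttv".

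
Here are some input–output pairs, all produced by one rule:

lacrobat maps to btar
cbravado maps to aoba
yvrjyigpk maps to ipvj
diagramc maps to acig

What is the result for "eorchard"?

adoc

Each output is the input with this applied: keep every other character starting from the second (positions 2nd, 4th, 6th, ...), then swap the front and back halves of the string.
Starting from "eorchard": after the first operation, "ocad"; after the second, "adoc".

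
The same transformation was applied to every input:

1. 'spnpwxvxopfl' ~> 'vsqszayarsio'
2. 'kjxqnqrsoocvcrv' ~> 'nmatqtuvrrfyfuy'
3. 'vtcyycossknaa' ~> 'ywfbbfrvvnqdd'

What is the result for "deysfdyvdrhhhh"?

ghbvigbygukkkk

Looking at the pairs, the operation is to shift every letter 3 places forward in the alphabet (wrapping around).
On "deysfdyvdrhhhh" that produces "ghbvigbygukkkk".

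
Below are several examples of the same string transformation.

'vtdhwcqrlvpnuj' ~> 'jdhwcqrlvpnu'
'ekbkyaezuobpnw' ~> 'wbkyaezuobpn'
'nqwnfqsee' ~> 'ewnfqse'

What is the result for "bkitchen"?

nitche

What's happening: delete the first 2 characters, then move the last character to the front.
For "bkitchen", step one produces "itchen"; step two turns that into "nitche".
(Check on "nqwnfqsee": → "wnfqsee" → "ewnfqse" ✓)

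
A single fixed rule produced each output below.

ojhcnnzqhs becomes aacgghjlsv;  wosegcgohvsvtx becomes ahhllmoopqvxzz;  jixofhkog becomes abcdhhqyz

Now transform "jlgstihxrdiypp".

abbceiiklmqrwz

What's happening: shift every letter 7 places backward in the alphabet (wrapping around), then sort the characters into alphabetical order.
Applying that to "jlgstihxrdiypp" gives "abbceiiklmqrwz".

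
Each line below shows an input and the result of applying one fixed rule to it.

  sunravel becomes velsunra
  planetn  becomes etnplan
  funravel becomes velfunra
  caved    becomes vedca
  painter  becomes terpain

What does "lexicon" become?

The pattern: move the last 3 characters to the front (rotate right by 3).
Doing the same to "lexicon": "conlexi".

conlexi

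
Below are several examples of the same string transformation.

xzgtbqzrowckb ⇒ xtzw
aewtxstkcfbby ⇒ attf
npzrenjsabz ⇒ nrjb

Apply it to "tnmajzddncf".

What's happening: delete the last character, then keep one character in every 3, starting at position 1 (positions 1st, 4th, 7th, ...).
Working it through for "tnmajzddncf": intermediate "tnmajzddnc", final "tadc".
(Check on "xzgtbqzrowckb": → "xzgtbqzrowck" → "xtzw" ✓)

tadc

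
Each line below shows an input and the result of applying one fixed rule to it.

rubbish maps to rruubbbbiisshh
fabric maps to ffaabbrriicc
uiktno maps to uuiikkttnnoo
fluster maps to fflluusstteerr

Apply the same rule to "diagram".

The pattern: double every character.
On "diagram" that produces "ddiiaaggrraamm".

ddiiaaggrraamm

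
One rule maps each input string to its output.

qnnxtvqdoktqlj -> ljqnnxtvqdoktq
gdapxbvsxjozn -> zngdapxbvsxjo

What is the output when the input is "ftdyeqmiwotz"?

The transformation: move the last 2 characters to the front (rotate right by 2).
So "ftdyeqmiwotz" becomes "tzftdyeqmiwo".

tzftdyeqmiwo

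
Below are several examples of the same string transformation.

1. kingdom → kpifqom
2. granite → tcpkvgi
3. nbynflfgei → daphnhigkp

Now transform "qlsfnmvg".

nuhpoxis

The transformation: move the first character to the end, then shift every letter 2 places forward in the alphabet (wrapping around).
Applying both steps to "qlsfnmvg": "lsfnmvgq", then "nuhpoxis".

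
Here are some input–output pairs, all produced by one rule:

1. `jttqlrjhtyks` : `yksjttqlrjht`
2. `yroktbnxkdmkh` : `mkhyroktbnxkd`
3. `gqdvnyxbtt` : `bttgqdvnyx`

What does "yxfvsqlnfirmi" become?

In each case the input is transformed by: move the last 3 characters to the front (rotate right by 3).
On "yxfvsqlnfirmi" that produces "rmiyxfvsqlnfi".

rmiyxfvsqlnfi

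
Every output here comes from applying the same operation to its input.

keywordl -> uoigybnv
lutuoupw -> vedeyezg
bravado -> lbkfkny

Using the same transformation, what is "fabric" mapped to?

pklbsm

What's happening: shift every letter 10 places forward in the alphabet (wrapping around).
So "fabric" becomes "pklbsm".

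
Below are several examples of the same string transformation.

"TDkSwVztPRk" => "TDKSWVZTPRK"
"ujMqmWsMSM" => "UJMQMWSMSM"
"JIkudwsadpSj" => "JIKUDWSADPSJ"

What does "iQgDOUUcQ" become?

IQGDOUUCQ

The transformation: convert every letter to uppercase.
So "iQgDOUUcQ" becomes "IQGDOUUCQ".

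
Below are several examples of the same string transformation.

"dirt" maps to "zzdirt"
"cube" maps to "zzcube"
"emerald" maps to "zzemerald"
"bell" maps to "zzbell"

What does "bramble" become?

The pattern: prepend "zz".
Doing the same to "bramble": "zzbramble".

zzbramble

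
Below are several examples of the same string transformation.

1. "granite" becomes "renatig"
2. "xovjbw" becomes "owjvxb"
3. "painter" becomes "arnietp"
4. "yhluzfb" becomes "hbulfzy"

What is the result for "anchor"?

The transformation: swap the first and last characters, then swap each adjacent pair of characters (1↔2, 3↔4, ...).
"anchor" → "rnchoa" → "nrhcao".

nrhcao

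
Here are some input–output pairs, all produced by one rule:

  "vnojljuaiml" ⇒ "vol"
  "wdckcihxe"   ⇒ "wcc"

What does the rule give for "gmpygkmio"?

The pattern: keep every other character starting from the first (positions 1st, 3rd, 5th, ...), then keep only the first 3 characters.
Starting from "gmpygkmio": after the first operation, "gpgmo"; after the second, "gpg".

gpg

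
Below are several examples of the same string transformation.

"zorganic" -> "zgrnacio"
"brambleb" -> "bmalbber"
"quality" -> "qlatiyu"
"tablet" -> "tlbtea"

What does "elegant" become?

The transformation: swap each adjacent pair of characters (1↔2, 3↔4, ...), then move the first character to the end.
On "elegant": the first step gives "legenat", and the second then gives "egenatl".

egenatl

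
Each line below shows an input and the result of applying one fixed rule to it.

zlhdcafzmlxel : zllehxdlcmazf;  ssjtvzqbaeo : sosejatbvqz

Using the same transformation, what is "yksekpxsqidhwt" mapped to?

ytkwshedkipqxs

What's happening: take characters alternately from the front and the back (1st, last, 2nd, 2nd-last, ...).
Applying that to "yksekpxsqidhwt" gives "ytkwshedkipqxs".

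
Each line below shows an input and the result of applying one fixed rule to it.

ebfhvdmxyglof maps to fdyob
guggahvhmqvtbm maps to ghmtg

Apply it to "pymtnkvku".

Looking at the pairs, the operation is to move the first 2 characters to the end (rotate left by 2), then keep one character in every 3, starting at position 1 (positions 1st, 4th, 7th, ...).
"pymtnkvku" → "mku".

mku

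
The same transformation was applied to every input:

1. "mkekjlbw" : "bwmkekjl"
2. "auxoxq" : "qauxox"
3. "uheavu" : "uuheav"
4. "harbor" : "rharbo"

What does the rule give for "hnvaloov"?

ovhnvalo

The transformation: move the first 2 characters to the end (rotate left by 2), then swap the front and back halves of the string.
Applying both steps to "hnvaloov": "valoovhn", then "ovhnvalo".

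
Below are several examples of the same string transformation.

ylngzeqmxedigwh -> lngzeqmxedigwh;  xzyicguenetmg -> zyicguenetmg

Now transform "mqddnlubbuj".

qddnlubbuj

Rule — delete the first character.
On "mqddnlubbuj" that produces "qddnlubbuj".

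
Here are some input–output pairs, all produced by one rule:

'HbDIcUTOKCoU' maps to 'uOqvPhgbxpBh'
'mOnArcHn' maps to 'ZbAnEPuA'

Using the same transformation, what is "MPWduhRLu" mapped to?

zcjQHUeyH

What's happening: shift every letter 13 places forward in the alphabet (wrapping around) — i.e. ROT13, then flip the case of every letter.
On "MPWduhRLu" that produces "zcjQHUeyH".
(Check on "mOnArcHn": → "zBaNepUa" → "ZbAnEPuA" ✓)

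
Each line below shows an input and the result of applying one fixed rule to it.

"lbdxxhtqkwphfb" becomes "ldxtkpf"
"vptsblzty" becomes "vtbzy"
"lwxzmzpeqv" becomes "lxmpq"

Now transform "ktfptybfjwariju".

kftbjaiu

The transformation: keep every other character starting from the first (positions 1st, 3rd, 5th, ...).
On "ktfptybfjwariju" that produces "kftbjaiu".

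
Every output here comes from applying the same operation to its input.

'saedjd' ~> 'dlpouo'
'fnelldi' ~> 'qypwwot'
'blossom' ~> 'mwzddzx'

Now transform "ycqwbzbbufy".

jnbhmkmmfqj

The pattern: shift every letter 11 places forward in the alphabet (wrapping around).
"ycqwbzbbufy" → "jnbhmkmmfqj".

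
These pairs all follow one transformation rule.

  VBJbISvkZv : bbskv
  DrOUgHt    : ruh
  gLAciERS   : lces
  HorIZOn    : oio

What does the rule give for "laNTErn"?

atr

Looking at the pairs, the operation is to keep every other character starting from the second (positions 2nd, 4th, 6th, ...), then convert every letter to lowercase.
Doing the same to "laNTErn": "atr".
(Check on "gLAciERS": → "LcES" → "lces" ✓)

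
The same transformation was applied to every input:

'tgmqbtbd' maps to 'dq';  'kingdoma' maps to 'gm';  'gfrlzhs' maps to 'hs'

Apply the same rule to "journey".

nu

In each case the input is transformed by: sort the characters into alphabetical order, then keep one character in every 3, starting at position 3 (positions 3rd, 6th, 9th, ...).
For "journey", step one produces "ejnoruy"; step two turns that into "nu".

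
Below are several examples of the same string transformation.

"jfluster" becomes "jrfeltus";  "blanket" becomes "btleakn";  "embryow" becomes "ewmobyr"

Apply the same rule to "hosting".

hgonsit

Looking at the pairs, the operation is to take characters alternately from the front and the back (1st, last, 2nd, 2nd-last, ...).
For "hosting" the result is "hgonsit".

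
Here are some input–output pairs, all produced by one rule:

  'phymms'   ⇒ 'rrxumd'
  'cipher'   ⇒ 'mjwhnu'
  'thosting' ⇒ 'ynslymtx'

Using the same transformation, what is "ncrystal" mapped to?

The rule is to swap the front and back halves of the string, then shift every letter 5 places forward in the alphabet (wrapping around).
"ncrystal" → "stalncry" → "xyfqshwd".

xyfqshwd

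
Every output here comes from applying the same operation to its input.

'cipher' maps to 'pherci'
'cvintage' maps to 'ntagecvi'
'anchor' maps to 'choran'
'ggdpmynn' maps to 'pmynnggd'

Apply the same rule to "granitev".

nitevgra

The transformation: swap the front and back halves of the string, then move the last character to the front.
Starting from "granitev": after the first operation, "itevgran"; after the second, "nitevgra".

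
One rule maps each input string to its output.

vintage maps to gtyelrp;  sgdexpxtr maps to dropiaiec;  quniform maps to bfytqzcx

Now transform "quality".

bflwtej

Looking at the pairs, the operation is to shift every letter 11 places forward in the alphabet (wrapping around).
Applying that to "quality" gives "bflwtej".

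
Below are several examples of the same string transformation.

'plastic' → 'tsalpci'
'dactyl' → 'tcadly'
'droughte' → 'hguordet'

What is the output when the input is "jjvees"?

evjjse

The transformation: move the last 2 characters to the front (rotate right by 2), then reverse the string.
Applying that to "jjvees" gives "evjjse".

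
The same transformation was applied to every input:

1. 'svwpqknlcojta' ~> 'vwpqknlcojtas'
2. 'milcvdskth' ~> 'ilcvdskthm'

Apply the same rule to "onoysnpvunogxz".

noysnpvunogxzo

Each output is the input with this applied: move the first character to the end.
For "onoysnpvunogxz" the result is "noysnpvunogxzo".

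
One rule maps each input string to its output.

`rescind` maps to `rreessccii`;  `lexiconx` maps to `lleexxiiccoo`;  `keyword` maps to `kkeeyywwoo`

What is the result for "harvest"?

hhaarrvvee

Looking at the pairs, the operation is to delete the last 2 characters, then double every character.
Working it through for "harvest": intermediate "harve", final "hhaarrvvee".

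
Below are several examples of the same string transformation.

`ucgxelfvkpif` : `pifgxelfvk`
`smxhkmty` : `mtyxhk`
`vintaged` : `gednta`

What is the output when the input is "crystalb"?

The transformation: delete the first 2 characters, then move the last 3 characters to the front (rotate right by 3).
So "crystalb" becomes "albyst".

albyst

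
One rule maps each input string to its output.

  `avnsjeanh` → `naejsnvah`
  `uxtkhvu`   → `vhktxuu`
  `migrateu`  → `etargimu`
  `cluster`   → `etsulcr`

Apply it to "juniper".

The transformation: reverse the string, then move the first character to the end.
For "juniper", step one produces "repinuj"; step two turns that into "epinujr".
(Check on "uxtkhvu": → "uvhktxu" → "vhktxuu" ✓)

epinujr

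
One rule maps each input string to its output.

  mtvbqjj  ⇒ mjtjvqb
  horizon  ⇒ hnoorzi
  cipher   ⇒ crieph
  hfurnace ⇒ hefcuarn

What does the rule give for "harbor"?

What's happening: take characters alternately from the front and the back (1st, last, 2nd, 2nd-last, ...).
Applying that to "harbor" gives "hraorb".

hraorb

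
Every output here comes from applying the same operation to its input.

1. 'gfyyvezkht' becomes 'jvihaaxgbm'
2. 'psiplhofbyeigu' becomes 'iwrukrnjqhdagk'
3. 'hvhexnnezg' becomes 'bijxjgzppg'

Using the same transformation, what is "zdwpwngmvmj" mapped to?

What's happening: shift every letter 2 places forward in the alphabet (wrapping around), then move the last 2 characters to the front (rotate right by 2).
Doing the same to "zdwpwngmvmj": "olbfyrypiox".

olbfyrypiox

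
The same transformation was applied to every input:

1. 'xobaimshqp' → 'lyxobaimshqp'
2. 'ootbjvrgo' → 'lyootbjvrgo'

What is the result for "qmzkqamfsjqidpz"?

The transformation: prepend "ly".
So "qmzkqamfsjqidpz" becomes "lyqmzkqamfsjqidpz".

lyqmzkqamfsjqidpz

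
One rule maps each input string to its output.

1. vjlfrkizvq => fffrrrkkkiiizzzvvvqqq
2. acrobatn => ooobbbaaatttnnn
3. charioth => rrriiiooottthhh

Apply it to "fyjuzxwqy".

uuuzzzxxxwwwqqqyyy

What's happening: delete the first 3 characters, then repeat every character 3 times.
Working it through for "fyjuzxwqy": intermediate "uzxwqy", final "uuuzzzxxxwwwqqqyyy".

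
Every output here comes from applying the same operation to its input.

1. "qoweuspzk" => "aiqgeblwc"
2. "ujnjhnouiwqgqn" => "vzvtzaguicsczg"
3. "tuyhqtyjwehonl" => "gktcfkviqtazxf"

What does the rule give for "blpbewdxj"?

xbnqipjvn

What's happening: move the first character to the end, then shift every letter 12 places forward in the alphabet (wrapping around).
For "blpbewdxj", step one produces "lpbewdxjb"; step two turns that into "xbnqipjvn".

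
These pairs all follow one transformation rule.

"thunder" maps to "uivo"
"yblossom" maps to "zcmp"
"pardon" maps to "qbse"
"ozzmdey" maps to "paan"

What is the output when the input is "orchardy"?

psdi

The pattern: shift every letter 1 place forward in the alphabet (wrapping around), then keep only the first 4 characters.
For "orchardy" the result is "psdi".
(Check on "ozzmdey": → "paanefz" → "paan" ✓)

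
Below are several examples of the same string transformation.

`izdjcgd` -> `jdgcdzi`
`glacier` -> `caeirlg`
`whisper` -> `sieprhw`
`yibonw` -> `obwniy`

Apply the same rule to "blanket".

Each output is the input with this applied: swap each adjacent pair of characters (1↔2, 3↔4, ...), then move the first 2 characters to the end (rotate left by 2).
Starting from "blanket": after the first operation, "lbnaekt"; after the second, "naektlb".

naektlb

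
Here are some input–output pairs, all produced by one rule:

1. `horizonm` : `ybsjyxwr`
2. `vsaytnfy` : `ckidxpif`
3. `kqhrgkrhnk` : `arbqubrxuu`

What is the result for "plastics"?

vkcdsmcz

The transformation: shift every letter 10 places forward in the alphabet (wrapping around), then move the first character to the end.
"plastics" → "zvkcdsmc" → "vkcdsmcz".
(Check on "vsaytnfy": → "fckidxpi" → "ckidxpif" ✓)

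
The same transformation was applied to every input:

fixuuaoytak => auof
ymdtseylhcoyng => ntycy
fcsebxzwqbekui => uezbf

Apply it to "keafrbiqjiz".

Looking at the pairs, the operation is to keep one character in every 3, starting at position 1 (positions 1st, 4th, 7th, ...), then swap the first and last characters.
On "keafrbiqjiz": the first step gives "kfii", and the second then gives "ifik".

ifik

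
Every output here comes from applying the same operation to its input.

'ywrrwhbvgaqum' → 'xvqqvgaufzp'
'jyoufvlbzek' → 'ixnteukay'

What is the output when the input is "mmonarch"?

llnmzq

Rule — shift every letter 1 place backward in the alphabet (wrapping around), then delete the last 2 characters.
On "mmonarch" that produces "llnmzq".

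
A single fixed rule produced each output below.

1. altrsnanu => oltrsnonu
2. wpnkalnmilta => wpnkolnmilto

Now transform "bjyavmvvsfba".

Rule — replace every "a" with "o".
On "bjyavmvvsfba" that produces "bjyovmvvsfbo".

bjyovmvvsfbo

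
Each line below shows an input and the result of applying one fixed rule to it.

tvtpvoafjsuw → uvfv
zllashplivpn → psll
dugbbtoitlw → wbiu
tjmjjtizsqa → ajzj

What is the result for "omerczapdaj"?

The transformation: keep one character in every 3, starting at position 2 (positions 2nd, 5th, 8th, ...), then swap the first and last characters.
For "omerczapdaj" the result is "jcpm".

jcpm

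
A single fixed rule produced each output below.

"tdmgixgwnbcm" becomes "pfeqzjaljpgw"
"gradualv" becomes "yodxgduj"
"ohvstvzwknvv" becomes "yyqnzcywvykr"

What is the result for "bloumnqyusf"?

ivxbtqpxroe

The rule is to shift every letter 3 places forward in the alphabet (wrapping around), then reverse the string.
"bloumnqyusf" → "ivxbtqpxroe".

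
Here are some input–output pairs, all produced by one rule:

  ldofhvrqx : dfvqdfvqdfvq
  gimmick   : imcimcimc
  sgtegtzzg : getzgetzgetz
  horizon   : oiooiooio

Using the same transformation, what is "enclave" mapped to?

Rule — keep every other character starting from the second (positions 2nd, 4th, 6th, ...), then write the whole string 3 times in a row.
On "enclave" that produces "nlvnlvnlv".
(Check on "ldofhvrqx": → "dfvq" → "dfvqdfvqdfvq" ✓)

nlvnlvnlv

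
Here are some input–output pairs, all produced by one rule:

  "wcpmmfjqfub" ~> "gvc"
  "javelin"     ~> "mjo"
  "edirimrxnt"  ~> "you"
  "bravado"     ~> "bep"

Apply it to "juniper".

Each output is the input with this applied: shift every letter 1 place forward in the alphabet (wrapping around), then keep only the last 3 characters.
"juniper" → "kvojqfs" → "qfs".
(Check on "wcpmmfjqfub": → "xdqnngkrgvc" → "gvc" ✓)

qfs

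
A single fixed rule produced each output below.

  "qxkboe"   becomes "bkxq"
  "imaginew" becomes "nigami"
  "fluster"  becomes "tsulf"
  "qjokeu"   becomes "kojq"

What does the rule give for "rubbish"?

ibbur

Looking at the pairs, the operation is to reverse the string, then delete the first 2 characters.
On "rubbish": the first step gives "hsibbur", and the second then gives "ibbur".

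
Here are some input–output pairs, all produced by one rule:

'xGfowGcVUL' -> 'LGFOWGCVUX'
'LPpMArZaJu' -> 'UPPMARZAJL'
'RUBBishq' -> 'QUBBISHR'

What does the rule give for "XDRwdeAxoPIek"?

KDRWDEAXOPIEX

What's happening: swap the first and last characters, then convert every letter to uppercase.
Starting from "XDRwdeAxoPIek": after the first operation, "kDRwdeAxoPIeX"; after the second, "KDRWDEAXOPIEX".
(Check on "xGfowGcVUL": → "LGfowGcVUx" → "LGFOWGCVUX" ✓)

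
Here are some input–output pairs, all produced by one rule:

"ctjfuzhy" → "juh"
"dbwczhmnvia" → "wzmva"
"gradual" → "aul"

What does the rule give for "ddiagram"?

iga

The transformation: keep every other character starting from the first (positions 1st, 3rd, 5th, ...), then delete the first character.
Working it through for "ddiagram": intermediate "diga", final "iga".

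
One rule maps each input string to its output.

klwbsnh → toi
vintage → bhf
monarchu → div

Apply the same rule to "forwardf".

The transformation: shift every letter 1 place forward in the alphabet (wrapping around), then keep only the last 3 characters.
For "forwardf", step one produces "gpsxbseg"; step two turns that into "seg".

seg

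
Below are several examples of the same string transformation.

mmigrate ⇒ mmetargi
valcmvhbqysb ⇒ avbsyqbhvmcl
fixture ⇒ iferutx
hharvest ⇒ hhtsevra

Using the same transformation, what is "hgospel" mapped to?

The pattern: move the first 2 characters to the end (rotate left by 2), then reverse the string.
"hgospel" → "ghlepso".

ghlepso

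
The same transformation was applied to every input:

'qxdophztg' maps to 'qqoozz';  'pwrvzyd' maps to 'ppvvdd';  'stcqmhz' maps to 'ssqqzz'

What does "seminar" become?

ssiirr

Rule — keep one character in every 3, starting at position 1 (positions 1st, 4th, 7th, ...), then double every character.
Working it through for "seminar": intermediate "sir", final "ssiirr".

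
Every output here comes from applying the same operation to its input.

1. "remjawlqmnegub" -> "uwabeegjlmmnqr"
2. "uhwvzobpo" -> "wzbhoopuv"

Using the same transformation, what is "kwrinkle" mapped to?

rweikkln

What's happening: sort the characters into alphabetical order, then move the last 2 characters to the front (rotate right by 2).
For "kwrinkle", step one produces "eikklnrw"; step two turns that into "rweikkln".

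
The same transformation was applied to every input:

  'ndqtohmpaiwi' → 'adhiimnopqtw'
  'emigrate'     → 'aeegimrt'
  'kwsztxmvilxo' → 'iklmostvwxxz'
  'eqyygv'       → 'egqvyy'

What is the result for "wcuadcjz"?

Looking at the pairs, the operation is to sort the characters into alphabetical order.
On "wcuadcjz" that produces "accdjuwz".

accdjuwz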